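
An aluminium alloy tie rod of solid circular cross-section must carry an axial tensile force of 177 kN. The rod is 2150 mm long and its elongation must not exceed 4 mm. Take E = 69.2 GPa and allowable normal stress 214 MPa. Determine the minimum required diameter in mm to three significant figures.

41.8 mm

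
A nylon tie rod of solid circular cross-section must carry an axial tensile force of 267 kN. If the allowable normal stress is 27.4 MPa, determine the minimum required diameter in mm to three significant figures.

111 mm

Required area A ≥ P/σ_allow = 267000/27.4 = 9745 mm².
For a solid circular section, d ≥ √(4A/π) = 111.4 mm.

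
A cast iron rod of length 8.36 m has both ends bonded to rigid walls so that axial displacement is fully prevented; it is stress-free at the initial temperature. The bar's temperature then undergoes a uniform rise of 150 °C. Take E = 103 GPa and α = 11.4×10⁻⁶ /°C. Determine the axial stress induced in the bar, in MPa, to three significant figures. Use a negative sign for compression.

-176 MPa

Free thermal expansion αLΔT = 11.4e-6 · 8360 · 150 = 14.3 mm.
The walls impose strain ε = −(14.3)/8360 = -1.7100e-03; σ = Eε = 103000 · -1.7100e-03 = -176.1 MPa.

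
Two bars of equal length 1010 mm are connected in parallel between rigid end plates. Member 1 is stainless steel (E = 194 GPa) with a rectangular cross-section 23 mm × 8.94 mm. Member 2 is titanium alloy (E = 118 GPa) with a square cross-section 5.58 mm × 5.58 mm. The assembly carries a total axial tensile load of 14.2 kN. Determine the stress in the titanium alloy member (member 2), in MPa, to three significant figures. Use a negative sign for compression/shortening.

38.5 MPa

A_1 = 205.6 mm².
A_2 = 31.14 mm².
Equal strain + equilibrium ⇒ each member carries load in proportion to AE: A₁E₁ = 39890000 N, A₂E₂ = 3674000 N, ΣAE = 43560000 N.
σ₂ = P·E₂/ΣAE = 14200·118000/43560000 = 38.46 MPa.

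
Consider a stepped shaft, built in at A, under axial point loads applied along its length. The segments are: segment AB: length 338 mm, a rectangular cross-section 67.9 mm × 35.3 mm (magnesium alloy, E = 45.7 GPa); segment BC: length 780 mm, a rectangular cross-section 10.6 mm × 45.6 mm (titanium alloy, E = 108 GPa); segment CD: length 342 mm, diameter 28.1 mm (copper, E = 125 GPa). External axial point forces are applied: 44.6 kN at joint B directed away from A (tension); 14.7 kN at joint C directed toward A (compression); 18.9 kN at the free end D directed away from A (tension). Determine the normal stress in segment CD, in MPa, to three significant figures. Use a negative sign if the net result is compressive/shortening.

Internal axial forces (sectioning from the free end, tension +): N_CD = 18.9 kN, N_BC = 4.2 kN, N_AB = 48.8 kN.
A_CD = 620.2 mm².
σ_CD = N_CD/A_CD = 18900/620.2 = 30.48 MPa.

30.5 MPa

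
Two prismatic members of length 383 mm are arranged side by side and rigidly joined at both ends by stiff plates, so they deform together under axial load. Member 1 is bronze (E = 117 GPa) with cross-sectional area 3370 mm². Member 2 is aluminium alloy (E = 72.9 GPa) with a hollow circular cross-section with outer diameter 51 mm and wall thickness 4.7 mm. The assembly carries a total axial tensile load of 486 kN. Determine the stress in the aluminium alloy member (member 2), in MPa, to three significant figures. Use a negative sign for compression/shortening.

79.8 MPa

A_2 = 683.6 mm².
Equal strain + equilibrium ⇒ each member carries load in proportion to AE: A₁E₁ = 394300000 N, A₂E₂ = 49840000 N, ΣAE = 444100000 N.
σ₂ = P·E₂/ΣAE = 486000·72900/444100000 = 79.77 MPa.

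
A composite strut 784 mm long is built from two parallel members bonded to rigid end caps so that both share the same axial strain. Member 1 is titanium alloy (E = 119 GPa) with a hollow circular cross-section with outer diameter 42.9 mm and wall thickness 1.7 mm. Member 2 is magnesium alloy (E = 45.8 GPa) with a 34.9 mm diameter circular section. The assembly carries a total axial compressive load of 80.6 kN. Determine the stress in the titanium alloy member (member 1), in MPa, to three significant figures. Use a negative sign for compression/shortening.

A_1 = 220 mm².
A_2 = 956.6 mm².
Equal strain + equilibrium ⇒ each member carries load in proportion to AE: A₁E₁ = 26180000 N, A₂E₂ = 43810000 N, ΣAE = 70000000 N.
σ₁ = P·E₁/ΣAE = -80600·119000/70000000 = -137 MPa.

-137 MPa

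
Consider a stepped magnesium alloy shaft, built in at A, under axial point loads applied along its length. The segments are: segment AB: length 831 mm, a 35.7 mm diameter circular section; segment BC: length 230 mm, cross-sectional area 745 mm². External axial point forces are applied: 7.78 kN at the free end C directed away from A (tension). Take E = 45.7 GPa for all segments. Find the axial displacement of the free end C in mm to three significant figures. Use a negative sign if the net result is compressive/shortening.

Internal axial forces (sectioning from the free end, tension +): N_BC = 7.78 kN, N_AB = 7.78 kN.
A_AB = 1001 mm².
δ_AB = 7780·831/(1001·45700) = 0.1413 mm
δ_BC = 7780·230/(745·45700) = 0.05256 mm
δ = Σδ_i = 0.1939 mm.

0.194 mm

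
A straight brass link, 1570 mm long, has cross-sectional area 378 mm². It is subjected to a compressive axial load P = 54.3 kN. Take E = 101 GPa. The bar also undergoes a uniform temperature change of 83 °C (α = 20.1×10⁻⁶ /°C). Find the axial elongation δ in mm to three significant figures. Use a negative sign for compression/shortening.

δ_mech = NL/(AE) = -54300·1570/(378·101000) = -2.233 mm.
δ_thermal = αLΔT = 20.1e-6·1570·83 = 2.619 mm.
δ = δ_mech + δ_thermal = 0.3862 mm.

0.386 mm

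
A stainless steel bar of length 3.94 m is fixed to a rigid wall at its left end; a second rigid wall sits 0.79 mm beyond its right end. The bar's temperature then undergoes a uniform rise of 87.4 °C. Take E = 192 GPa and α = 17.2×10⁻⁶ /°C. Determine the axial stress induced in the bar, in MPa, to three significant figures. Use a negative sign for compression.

-250 MPa

Free thermal expansion αLΔT = 17.2e-6 · 3940 · 87.4 = 5.923 mm.
The walls engage after the gap closes; constrained expansion = 5.923 − 0.79 = 5.133 mm.
The walls impose strain ε = −(5.133)/3940 = -1.3028e-03; σ = Eε = 192000 · -1.3028e-03 = -250.1 MPa.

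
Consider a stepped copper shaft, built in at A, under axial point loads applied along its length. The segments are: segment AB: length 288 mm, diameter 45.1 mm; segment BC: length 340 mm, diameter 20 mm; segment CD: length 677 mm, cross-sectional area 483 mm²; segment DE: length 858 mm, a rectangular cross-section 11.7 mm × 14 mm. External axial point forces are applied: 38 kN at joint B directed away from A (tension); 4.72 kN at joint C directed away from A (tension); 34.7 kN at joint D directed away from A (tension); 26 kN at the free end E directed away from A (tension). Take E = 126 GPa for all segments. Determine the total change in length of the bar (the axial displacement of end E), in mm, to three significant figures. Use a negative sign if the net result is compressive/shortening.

Internal axial forces (sectioning from the free end, tension +): N_DE = 26 kN, N_CD = 60.7 kN, N_BC = 65.42 kN, N_AB = 103.4 kN.
A_AB = 1598 mm².
A_BC = 314.2 mm².
A_DE = 163.8 mm².
δ_AB = 103400·288/(1598·126000) = 0.148 mm
δ_BC = 65420·340/(314.2·126000) = 0.5619 mm
δ_CD = 60700·677/(483·126000) = 0.6752 mm
δ_DE = 26000·858/(163.8·126000) = 1.081 mm
δ = Σδ_i = 2.466 mm.

2.47 mm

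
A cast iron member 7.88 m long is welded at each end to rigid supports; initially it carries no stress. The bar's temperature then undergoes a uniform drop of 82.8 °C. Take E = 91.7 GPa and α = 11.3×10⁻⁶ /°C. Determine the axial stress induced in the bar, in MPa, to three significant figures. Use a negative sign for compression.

Free thermal expansion αLΔT = 11.3e-6 · 7880 · -82.8 = -7.373 mm.
The walls impose strain ε = −(-7.373)/7880 = 9.3564e-04; σ = Eε = 91700 · 9.3564e-04 = 85.8 MPa.

85.8 MPa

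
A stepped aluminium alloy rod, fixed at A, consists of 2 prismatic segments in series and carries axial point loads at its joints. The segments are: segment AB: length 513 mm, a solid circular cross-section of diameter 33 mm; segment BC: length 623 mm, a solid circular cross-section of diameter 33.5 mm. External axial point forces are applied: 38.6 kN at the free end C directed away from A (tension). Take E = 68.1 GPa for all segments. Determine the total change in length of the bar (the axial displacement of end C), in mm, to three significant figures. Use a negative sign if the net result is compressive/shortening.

0.741 mm

Internal axial forces (sectioning from the free end, tension +): N_BC = 38.6 kN, N_AB = 38.6 kN.
A_AB = 855.3 mm².
A_BC = 881.4 mm².
δ_AB = 38600·513/(855.3·68100) = 0.34 mm
δ_BC = 38600·623/(881.4·68100) = 0.4006 mm
δ = Σδ_i = 0.7406 mm.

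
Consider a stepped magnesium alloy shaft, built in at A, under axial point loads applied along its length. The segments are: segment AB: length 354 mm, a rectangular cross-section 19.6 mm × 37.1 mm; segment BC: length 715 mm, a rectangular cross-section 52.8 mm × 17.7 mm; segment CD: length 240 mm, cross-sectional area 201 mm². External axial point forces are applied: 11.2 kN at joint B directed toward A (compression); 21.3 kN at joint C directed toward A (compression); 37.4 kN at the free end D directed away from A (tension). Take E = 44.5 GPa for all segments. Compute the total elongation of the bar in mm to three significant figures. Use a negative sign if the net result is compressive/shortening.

1.33 mm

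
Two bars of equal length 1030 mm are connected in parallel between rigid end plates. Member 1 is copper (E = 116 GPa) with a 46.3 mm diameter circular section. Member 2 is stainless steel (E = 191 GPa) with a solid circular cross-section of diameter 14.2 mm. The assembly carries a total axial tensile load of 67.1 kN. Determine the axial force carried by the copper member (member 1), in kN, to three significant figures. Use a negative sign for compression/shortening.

A_1 = 1684 mm².
A_2 = 158.4 mm².
Equal strain + equilibrium ⇒ each member carries load in proportion to AE: A₁E₁ = 195300000 N, A₂E₂ = 30250000 N, ΣAE = 225600000 N.
F₁ = P·A₁E₁/ΣAE = 67100·195300000/225600000 = 58100 N.

58.1 kN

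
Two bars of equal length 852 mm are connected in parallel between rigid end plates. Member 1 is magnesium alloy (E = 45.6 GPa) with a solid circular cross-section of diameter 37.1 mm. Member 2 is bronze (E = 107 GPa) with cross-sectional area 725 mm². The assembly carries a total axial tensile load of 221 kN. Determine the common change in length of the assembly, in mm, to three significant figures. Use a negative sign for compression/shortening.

A_1 = 1081 mm².
Equal strain + equilibrium ⇒ each member carries load in proportion to AE: A₁E₁ = 49290000 N, A₂E₂ = 77580000 N, ΣAE = 126900000 N.
δ = PL/ΣAE = 221000·852/126900000 = 1.484 mm.

1.48 mm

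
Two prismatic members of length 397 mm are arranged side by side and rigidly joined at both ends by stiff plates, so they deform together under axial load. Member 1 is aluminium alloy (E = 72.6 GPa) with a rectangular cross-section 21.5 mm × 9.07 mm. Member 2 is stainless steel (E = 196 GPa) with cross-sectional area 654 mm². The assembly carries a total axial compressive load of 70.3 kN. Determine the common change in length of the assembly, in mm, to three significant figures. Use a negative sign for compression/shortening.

-0.196 mm

A_1 = 195 mm².
Equal strain + equilibrium ⇒ each member carries load in proportion to AE: A₁E₁ = 14160000 N, A₂E₂ = 128200000 N, ΣAE = 142300000 N.
δ = PL/ΣAE = -70300·397/142300000 = -0.1961 mm.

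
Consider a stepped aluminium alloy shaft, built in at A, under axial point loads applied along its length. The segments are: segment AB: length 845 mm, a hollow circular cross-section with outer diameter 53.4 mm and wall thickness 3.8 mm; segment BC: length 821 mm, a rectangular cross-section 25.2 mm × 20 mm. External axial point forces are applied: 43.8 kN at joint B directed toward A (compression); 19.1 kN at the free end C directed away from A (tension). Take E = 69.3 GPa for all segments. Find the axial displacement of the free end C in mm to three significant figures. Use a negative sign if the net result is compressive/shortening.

Internal axial forces (sectioning from the free end, tension +): N_BC = 19.1 kN, N_AB = -24.7 kN.
A_AB = 592.1 mm².
A_BC = 504 mm².
δ_AB = -24700·845/(592.1·69300) = -0.5086 mm
δ_BC = 19100·821/(504·69300) = 0.449 mm
δ = Σδ_i = -0.05967 mm.

-0.0597 mm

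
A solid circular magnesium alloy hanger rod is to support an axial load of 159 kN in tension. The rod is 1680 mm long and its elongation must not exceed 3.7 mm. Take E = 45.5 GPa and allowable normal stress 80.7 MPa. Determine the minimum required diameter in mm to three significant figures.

50.1 mm

Required area A ≥ P/σ_allow = 159000/80.7 = 1970 mm².
For a solid circular section, d ≥ √(4A/π) = 50.09 mm.
Elongation limit: A ≥ PL/(Eδ_allow) = 159000·1680/(45500·3.7) = 1587 mm² ⇒ d ≥ 44.95 mm.
The stress limit governs.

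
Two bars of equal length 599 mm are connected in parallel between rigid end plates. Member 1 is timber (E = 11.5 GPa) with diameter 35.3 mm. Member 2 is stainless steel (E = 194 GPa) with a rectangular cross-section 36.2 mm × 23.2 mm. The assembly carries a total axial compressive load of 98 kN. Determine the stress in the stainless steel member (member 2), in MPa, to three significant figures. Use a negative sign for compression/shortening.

-109 MPa

A_1 = 978.7 mm².
A_2 = 839.8 mm².
Equal strain + equilibrium ⇒ each member carries load in proportion to AE: A₁E₁ = 11250000 N, A₂E₂ = 162900000 N, ΣAE = 174200000 N.
σ₂ = P·E₂/ΣAE = -98000·194000/174200000 = -109.1 MPa.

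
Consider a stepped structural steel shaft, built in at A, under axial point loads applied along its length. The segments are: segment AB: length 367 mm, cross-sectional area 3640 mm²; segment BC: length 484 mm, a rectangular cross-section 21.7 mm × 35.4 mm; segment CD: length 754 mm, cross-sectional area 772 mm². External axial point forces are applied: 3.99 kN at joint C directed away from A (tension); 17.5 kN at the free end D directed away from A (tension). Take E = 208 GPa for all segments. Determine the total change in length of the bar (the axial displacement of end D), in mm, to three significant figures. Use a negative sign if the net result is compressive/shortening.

0.158 mm

Internal axial forces (sectioning from the free end, tension +): N_CD = 17.5 kN, N_BC = 21.49 kN, N_AB = 21.49 kN.
A_BC = 768.2 mm².
δ_AB = 21490·367/(3640·208000) = 0.01042 mm
δ_BC = 21490·484/(768.2·208000) = 0.0651 mm
δ_CD = 17500·754/(772·208000) = 0.08217 mm
δ = Σδ_i = 0.1577 mm.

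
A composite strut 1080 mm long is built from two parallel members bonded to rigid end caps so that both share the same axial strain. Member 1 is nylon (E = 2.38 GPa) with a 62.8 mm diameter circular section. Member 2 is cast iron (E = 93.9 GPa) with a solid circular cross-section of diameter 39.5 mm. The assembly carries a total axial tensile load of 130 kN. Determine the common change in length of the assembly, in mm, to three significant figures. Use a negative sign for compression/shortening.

1.15 mm

A_1 = 3097 mm².
A_2 = 1225 mm².
Equal strain + equilibrium ⇒ each member carries load in proportion to AE: A₁E₁ = 7372000 N, A₂E₂ = 115100000 N, ΣAE = 122400000 N.
δ = PL/ΣAE = 130000·1080/122400000 = 1.147 mm.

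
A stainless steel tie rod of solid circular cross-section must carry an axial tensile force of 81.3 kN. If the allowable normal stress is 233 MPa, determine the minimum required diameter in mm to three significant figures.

Required area A ≥ P/σ_allow = 81300/233 = 348.9 mm².
For a solid circular section, d ≥ √(4A/π) = 21.08 mm.

21.1 mm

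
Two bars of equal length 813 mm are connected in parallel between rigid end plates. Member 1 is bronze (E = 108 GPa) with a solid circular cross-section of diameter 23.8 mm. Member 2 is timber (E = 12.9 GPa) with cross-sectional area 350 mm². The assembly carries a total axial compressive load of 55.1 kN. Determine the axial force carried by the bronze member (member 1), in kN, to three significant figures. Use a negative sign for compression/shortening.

A_1 = 444.9 mm².
Equal strain + equilibrium ⇒ each member carries load in proportion to AE: A₁E₁ = 48050000 N, A₂E₂ = 4515000 N, ΣAE = 52560000 N.
F₁ = P·A₁E₁/ΣAE = -55100·48050000/52560000 = -50370 N.

-50.4 kN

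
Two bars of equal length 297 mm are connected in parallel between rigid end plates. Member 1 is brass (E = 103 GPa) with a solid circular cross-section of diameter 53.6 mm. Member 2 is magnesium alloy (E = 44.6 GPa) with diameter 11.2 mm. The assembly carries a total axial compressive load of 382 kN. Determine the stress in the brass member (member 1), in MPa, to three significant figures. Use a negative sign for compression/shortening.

A_1 = 2256 mm².
A_2 = 98.52 mm².
Equal strain + equilibrium ⇒ each member carries load in proportion to AE: A₁E₁ = 232400000 N, A₂E₂ = 4394000 N, ΣAE = 236800000 N.
σ₁ = P·E₁/ΣAE = -382000·103000/236800000 = -166.2 MPa.

-166 MPa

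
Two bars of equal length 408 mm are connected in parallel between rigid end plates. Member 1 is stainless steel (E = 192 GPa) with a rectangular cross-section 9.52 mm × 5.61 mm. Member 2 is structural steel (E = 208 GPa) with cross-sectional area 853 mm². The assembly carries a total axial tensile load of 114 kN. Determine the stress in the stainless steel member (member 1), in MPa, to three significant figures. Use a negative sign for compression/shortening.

117 MPa

A_1 = 53.41 mm².
Equal strain + equilibrium ⇒ each member carries load in proportion to AE: A₁E₁ = 10250000 N, A₂E₂ = 177400000 N, ΣAE = 187700000 N.
σ₁ = P·E₁/ΣAE = 114000·192000/187700000 = 116.6 MPa.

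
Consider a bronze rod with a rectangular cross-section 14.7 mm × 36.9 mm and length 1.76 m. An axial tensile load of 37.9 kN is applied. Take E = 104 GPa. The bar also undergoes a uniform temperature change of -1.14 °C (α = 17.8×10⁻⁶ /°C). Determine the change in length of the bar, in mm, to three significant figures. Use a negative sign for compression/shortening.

A = 542.4 mm².
δ_mech = NL/(AE) = 37900·1760/(542.4·104000) = 1.182 mm.
δ_thermal = αLΔT = 17.8e-6·1760·-1.14 = -0.03571 mm.
δ = δ_mech + δ_thermal = 1.147 mm.

1.15 mm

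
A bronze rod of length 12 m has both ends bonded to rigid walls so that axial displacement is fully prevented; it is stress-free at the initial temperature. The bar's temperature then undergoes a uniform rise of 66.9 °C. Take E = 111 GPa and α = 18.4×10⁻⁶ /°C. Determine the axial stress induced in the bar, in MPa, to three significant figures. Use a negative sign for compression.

-137 MPa

Free thermal expansion αLΔT = 18.4e-6 · 12000 · 66.9 = 14.77 mm.
The walls impose strain ε = −(14.77)/12000 = -1.2310e-03; σ = Eε = 111000 · -1.2310e-03 = -136.6 MPa.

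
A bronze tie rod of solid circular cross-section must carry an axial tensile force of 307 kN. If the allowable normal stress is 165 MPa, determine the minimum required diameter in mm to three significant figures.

48.7 mm

Required area A ≥ P/σ_allow = 307000/165 = 1861 mm².
For a solid circular section, d ≥ √(4A/π) = 48.67 mm.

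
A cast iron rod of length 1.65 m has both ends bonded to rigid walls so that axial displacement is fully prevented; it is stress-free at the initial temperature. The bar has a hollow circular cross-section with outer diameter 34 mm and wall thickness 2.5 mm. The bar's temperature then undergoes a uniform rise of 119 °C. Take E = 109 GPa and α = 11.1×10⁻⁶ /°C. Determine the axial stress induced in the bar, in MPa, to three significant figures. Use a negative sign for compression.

-144 MPa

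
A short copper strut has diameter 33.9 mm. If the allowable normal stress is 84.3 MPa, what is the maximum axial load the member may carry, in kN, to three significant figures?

76.1 kN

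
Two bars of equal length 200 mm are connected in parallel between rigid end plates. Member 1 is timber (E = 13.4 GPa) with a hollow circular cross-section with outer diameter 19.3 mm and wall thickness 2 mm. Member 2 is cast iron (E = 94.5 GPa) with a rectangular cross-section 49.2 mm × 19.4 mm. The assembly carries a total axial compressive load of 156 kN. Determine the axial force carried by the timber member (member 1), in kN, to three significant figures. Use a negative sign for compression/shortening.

A_1 = 108.7 mm².
A_2 = 954.5 mm².
Equal strain + equilibrium ⇒ each member carries load in proportion to AE: A₁E₁ = 1457000 N, A₂E₂ = 90200000 N, ΣAE = 91650000 N.
F₁ = P·A₁E₁/ΣAE = -156000·1457000/91650000 = -2479 N.

-2.48 kN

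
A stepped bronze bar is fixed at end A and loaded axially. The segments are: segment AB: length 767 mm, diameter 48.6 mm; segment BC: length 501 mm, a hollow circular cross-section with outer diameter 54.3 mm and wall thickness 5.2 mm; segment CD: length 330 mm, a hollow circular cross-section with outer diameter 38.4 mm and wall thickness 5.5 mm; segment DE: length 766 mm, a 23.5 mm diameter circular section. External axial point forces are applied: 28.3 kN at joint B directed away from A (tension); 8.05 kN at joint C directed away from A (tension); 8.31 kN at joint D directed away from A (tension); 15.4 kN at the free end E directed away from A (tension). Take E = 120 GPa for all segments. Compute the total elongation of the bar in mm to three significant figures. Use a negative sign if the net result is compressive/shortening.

Internal axial forces (sectioning from the free end, tension +): N_DE = 15.4 kN, N_CD = 23.71 kN, N_BC = 31.76 kN, N_AB = 60.06 kN.
A_AB = 1855 mm².
A_BC = 802.1 mm².
A_CD = 568.5 mm².
A_DE = 433.7 mm².
δ_AB = 60060·767/(1855·120000) = 0.2069 mm
δ_BC = 31760·501/(802.1·120000) = 0.1653 mm
δ_CD = 23710·330/(568.5·120000) = 0.1147 mm
δ_DE = 15400·766/(433.7·120000) = 0.2266 mm
δ = Σδ_i = 0.7136 mm.

0.714 mm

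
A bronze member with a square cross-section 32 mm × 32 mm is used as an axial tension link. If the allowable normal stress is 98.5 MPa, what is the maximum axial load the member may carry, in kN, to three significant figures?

101 kN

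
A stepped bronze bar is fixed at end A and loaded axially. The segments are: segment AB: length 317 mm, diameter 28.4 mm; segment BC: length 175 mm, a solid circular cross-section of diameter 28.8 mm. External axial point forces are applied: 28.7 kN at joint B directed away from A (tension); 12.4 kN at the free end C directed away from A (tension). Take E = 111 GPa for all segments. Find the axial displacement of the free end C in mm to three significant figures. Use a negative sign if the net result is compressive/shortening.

0.215 mm

Internal axial forces (sectioning from the free end, tension +): N_BC = 12.4 kN, N_AB = 41.1 kN.
A_AB = 633.5 mm².
A_BC = 651.4 mm².
δ_AB = 41100·317/(633.5·111000) = 0.1853 mm
δ_BC = 12400·175/(651.4·111000) = 0.03001 mm
δ = Σδ_i = 0.2153 mm.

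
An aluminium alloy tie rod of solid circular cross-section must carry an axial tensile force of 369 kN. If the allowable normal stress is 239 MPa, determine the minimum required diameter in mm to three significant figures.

44.3 mm

Required area A ≥ P/σ_allow = 369000/239 = 1544 mm².
For a solid circular section, d ≥ √(4A/π) = 44.34 mm.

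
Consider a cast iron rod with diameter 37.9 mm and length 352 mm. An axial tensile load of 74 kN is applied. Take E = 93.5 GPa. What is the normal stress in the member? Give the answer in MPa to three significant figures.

A = 1128 mm².
σ = N/A = 74000/1128 = 65.59 MPa.

65.6 MPa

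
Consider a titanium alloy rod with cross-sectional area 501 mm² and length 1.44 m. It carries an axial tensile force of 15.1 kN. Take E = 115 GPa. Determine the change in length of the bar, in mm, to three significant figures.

0.377 mm

δ_mech = NL/(AE) = 15100·1440/(501·115000) = 0.3774 mm.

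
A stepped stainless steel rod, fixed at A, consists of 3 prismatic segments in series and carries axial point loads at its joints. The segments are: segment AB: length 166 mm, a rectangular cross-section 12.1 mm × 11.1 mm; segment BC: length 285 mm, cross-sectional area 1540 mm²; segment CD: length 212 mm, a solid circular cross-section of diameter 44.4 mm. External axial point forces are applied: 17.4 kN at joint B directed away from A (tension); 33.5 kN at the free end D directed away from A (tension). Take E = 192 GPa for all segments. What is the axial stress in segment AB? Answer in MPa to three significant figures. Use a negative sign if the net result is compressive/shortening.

379 MPa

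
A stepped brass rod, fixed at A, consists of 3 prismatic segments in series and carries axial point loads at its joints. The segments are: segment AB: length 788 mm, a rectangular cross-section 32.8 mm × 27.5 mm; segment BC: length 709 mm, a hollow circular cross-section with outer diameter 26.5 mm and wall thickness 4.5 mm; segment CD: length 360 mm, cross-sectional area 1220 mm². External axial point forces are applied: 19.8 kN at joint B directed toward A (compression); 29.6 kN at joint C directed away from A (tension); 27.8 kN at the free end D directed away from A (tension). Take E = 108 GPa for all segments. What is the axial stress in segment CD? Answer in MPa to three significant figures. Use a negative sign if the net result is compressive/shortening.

22.8 MPa

Internal axial forces (sectioning from the free end, tension +): N_CD = 27.8 kN, N_BC = 57.4 kN, N_AB = 37.6 kN.
σ_CD = N_CD/A_CD = 27800/1220 = 22.79 MPa.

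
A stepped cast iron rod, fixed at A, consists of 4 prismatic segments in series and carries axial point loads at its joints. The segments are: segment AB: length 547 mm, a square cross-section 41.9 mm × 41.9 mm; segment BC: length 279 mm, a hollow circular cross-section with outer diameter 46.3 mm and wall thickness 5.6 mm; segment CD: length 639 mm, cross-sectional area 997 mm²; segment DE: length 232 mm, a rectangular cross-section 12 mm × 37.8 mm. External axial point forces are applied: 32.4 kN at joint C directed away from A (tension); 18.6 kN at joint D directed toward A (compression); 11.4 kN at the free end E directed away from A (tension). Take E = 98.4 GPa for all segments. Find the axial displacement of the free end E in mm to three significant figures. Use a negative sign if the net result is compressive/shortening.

0.192 mm

Internal axial forces (sectioning from the free end, tension +): N_DE = 11.4 kN, N_CD = -7.2 kN, N_BC = 25.2 kN, N_AB = 25.2 kN.
A_AB = 1756 mm².
A_BC = 716 mm².
A_DE = 453.6 mm².
δ_AB = 25200·547/(1756·98400) = 0.07979 mm
δ_BC = 25200·279/(716·98400) = 0.09979 mm
δ_CD = -7200·639/(997·98400) = -0.0469 mm
δ_DE = 11400·232/(453.6·98400) = 0.05925 mm
δ = Σδ_i = 0.1919 mm.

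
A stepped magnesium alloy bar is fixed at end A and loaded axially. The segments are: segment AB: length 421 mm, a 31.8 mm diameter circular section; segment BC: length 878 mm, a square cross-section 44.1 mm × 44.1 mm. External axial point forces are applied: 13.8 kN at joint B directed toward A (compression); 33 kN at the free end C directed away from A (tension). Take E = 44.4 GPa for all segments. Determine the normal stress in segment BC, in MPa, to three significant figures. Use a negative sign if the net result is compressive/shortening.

17.0 MPa

Internal axial forces (sectioning from the free end, tension +): N_BC = 33 kN, N_AB = 19.2 kN.
A_BC = 1945 mm².
σ_BC = N_BC/A_BC = 33000/1945 = 16.97 MPa.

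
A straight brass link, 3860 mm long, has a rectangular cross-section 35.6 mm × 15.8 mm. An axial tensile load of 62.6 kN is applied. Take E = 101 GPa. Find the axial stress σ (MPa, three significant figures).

A = 562.5 mm².
σ = N/A = 62600/562.5 = 111.3 MPa.

111 MPa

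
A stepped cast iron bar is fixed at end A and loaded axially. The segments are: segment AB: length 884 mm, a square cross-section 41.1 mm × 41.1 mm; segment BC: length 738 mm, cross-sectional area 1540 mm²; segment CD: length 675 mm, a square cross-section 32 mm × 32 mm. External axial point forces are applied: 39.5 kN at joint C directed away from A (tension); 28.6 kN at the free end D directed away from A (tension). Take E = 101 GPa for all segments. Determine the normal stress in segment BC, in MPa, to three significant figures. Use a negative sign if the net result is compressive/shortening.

Internal axial forces (sectioning from the free end, tension +): N_CD = 28.6 kN, N_BC = 68.1 kN, N_AB = 68.1 kN.
σ_BC = N_BC/A_BC = 68100/1540 = 44.22 MPa.

44.2 MPa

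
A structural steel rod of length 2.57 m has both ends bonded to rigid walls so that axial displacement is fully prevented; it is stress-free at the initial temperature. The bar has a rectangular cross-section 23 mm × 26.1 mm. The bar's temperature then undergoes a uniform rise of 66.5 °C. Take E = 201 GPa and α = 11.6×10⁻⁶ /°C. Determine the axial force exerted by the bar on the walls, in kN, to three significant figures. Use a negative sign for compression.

-93.1 kN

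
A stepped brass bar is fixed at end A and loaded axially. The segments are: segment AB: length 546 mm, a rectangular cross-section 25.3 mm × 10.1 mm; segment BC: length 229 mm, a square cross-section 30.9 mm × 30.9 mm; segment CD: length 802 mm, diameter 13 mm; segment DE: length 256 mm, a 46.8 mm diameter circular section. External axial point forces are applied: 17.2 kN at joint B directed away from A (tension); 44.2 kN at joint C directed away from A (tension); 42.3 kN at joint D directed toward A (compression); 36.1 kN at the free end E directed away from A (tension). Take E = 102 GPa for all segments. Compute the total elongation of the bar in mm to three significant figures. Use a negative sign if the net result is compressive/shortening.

0.931 mm

Internal axial forces (sectioning from the free end, tension +): N_DE = 36.1 kN, N_CD = -6.2 kN, N_BC = 38 kN, N_AB = 55.2 kN.
A_AB = 255.5 mm².
A_BC = 954.8 mm².
A_CD = 132.7 mm².
A_DE = 1720 mm².
δ_AB = 55200·546/(255.5·102000) = 1.156 mm
δ_BC = 38000·229/(954.8·102000) = 0.08935 mm
δ_CD = -6200·802/(132.7·102000) = -0.3673 mm
δ_DE = 36100·256/(1720·102000) = 0.05267 mm
δ = Σδ_i = 0.9311 mm.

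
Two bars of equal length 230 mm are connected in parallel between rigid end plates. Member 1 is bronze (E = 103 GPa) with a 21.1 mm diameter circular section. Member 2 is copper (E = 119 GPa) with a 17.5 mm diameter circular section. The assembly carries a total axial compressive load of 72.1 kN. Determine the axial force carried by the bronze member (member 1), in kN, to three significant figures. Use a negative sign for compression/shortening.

A_1 = 349.7 mm².
A_2 = 240.5 mm².
Equal strain + equilibrium ⇒ each member carries load in proportion to AE: A₁E₁ = 36020000 N, A₂E₂ = 28620000 N, ΣAE = 64640000 N.
F₁ = P·A₁E₁/ΣAE = -72100·36020000/64640000 = -40170 N.

-40.2 kN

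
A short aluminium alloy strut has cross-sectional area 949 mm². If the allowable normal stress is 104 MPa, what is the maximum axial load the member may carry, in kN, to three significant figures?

P_max = σ_allow · A = 104 · 949 = 98700 N = 98.7 kN.

98.7 kN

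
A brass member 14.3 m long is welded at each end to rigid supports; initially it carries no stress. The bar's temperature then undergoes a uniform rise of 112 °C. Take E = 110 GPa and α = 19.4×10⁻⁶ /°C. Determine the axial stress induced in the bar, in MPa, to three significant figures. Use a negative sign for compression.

Free thermal expansion αLΔT = 19.4e-6 · 14300 · 112 = 31.07 mm.
The walls impose strain ε = −(31.07)/14300 = -2.1728e-03; σ = Eε = 110000 · -2.1728e-03 = -239 MPa.

-239 MPa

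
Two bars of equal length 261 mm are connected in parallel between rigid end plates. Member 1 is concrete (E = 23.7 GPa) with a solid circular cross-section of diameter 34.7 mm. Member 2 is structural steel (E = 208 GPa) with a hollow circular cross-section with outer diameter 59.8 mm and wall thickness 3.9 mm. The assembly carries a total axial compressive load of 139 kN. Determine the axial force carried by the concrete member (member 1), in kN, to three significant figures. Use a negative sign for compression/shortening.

-18.9 kN

A_1 = 945.7 mm².
A_2 = 684.9 mm².
Equal strain + equilibrium ⇒ each member carries load in proportion to AE: A₁E₁ = 22410000 N, A₂E₂ = 142500000 N, ΣAE = 164900000 N.
F₁ = P·A₁E₁/ΣAE = -139000·22410000/164900000 = -18900 N.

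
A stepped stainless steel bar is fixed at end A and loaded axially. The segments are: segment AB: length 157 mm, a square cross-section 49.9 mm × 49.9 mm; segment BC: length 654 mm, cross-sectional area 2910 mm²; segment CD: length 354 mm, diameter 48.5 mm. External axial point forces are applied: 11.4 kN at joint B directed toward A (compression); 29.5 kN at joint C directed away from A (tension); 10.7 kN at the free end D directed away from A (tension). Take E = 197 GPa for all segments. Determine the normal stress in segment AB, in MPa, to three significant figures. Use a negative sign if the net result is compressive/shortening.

11.6 MPa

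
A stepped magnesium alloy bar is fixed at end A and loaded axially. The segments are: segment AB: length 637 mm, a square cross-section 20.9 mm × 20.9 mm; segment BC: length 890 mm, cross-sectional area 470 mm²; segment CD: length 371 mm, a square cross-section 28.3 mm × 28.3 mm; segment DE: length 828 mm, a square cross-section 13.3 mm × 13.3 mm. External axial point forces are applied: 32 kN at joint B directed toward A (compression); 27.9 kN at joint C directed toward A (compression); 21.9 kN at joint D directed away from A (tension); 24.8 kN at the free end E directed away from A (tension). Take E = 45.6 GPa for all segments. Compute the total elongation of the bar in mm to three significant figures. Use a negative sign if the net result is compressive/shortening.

3.38 mm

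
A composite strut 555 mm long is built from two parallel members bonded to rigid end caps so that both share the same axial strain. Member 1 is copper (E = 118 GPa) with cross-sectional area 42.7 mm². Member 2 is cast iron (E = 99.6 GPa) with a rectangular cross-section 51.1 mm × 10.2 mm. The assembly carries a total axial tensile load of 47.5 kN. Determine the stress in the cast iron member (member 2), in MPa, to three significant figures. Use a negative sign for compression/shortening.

83.1 MPa

A_2 = 521.2 mm².
Equal strain + equilibrium ⇒ each member carries load in proportion to AE: A₁E₁ = 5039000 N, A₂E₂ = 51910000 N, ΣAE = 56950000 N.
σ₂ = P·E₂/ΣAE = 47500·99600/56950000 = 83.07 MPa.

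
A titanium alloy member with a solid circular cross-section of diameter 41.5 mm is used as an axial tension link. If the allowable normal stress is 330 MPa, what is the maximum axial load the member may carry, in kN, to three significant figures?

446 kN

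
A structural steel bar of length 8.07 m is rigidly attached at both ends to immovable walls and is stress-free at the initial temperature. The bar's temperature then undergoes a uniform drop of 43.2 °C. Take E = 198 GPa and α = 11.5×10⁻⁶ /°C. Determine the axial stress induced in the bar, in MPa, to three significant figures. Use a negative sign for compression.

Free thermal expansion αLΔT = 11.5e-6 · 8070 · -43.2 = -4.009 mm.
The walls impose strain ε = −(-4.009)/8070 = 4.9680e-04; σ = Eε = 198000 · 4.9680e-04 = 98.37 MPa.

98.4 MPa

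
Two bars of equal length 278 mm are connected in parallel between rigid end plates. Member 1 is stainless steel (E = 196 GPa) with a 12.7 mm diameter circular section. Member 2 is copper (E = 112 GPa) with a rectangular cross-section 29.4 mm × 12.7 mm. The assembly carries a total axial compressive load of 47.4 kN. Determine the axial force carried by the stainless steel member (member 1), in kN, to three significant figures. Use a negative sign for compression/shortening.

-17.7 kN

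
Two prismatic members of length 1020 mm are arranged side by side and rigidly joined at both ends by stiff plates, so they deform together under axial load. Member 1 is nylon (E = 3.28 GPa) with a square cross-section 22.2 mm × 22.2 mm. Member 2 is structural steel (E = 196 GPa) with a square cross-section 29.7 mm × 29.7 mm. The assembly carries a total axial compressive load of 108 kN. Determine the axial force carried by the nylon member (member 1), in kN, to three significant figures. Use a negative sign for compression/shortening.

A_1 = 492.8 mm².
A_2 = 882.1 mm².
Equal strain + equilibrium ⇒ each member carries load in proportion to AE: A₁E₁ = 1617000 N, A₂E₂ = 172900000 N, ΣAE = 174500000 N.
F₁ = P·A₁E₁/ΣAE = -108000·1617000/174500000 = -1000 N.

-1.00 kN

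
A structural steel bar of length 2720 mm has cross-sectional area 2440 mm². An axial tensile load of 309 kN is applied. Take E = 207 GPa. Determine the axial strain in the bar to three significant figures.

σ = N/A = 126.6 MPa; ε = σ/E = 126.6/207000 = 6.118e-04.

6.12e-04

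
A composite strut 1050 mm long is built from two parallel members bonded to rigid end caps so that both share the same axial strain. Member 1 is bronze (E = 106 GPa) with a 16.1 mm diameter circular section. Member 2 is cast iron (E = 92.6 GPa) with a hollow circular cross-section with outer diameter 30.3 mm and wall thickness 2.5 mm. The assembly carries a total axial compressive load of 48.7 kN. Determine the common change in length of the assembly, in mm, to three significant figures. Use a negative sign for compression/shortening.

A_1 = 203.6 mm².
A_2 = 218.3 mm².
Equal strain + equilibrium ⇒ each member carries load in proportion to AE: A₁E₁ = 21580000 N, A₂E₂ = 20220000 N, ΣAE = 41800000 N.
δ = PL/ΣAE = -48700·1050/41800000 = -1.223 mm.

-1.22 mm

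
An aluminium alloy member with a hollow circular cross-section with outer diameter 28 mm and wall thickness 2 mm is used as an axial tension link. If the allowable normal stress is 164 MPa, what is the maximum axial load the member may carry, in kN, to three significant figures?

26.8 kN

A = 163.4 mm².
P_max = σ_allow · A = 164 · 163.4 = 26790 N = 26.79 kN.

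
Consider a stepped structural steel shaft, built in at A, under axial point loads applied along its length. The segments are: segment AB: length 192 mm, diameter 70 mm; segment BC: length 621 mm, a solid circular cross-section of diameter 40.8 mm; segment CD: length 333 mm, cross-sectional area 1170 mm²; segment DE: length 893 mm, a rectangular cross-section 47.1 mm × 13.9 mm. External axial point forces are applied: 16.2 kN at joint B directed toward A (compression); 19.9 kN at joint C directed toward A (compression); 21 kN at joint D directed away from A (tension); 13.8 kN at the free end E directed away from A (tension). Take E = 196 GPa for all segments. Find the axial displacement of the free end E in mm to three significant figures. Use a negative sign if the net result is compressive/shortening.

Internal axial forces (sectioning from the free end, tension +): N_DE = 13.8 kN, N_CD = 34.8 kN, N_BC = 14.9 kN, N_AB = -1.3 kN.
A_AB = 3848 mm².
A_BC = 1307 mm².
A_DE = 654.7 mm².
δ_AB = -1300·192/(3848·196000) = -0.0003309 mm
δ_BC = 14900·621/(1307·196000) = 0.03611 mm
δ_CD = 34800·333/(1170·196000) = 0.05053 mm
δ_DE = 13800·893/(654.7·196000) = 0.09604 mm
δ = Σδ_i = 0.1823 mm.

0.182 mm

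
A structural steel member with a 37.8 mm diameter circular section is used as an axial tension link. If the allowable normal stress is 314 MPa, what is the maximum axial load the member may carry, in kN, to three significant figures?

A = 1122 mm².
P_max = σ_allow · A = 314 · 1122 = 352400 N = 352.4 kN.

352 kN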